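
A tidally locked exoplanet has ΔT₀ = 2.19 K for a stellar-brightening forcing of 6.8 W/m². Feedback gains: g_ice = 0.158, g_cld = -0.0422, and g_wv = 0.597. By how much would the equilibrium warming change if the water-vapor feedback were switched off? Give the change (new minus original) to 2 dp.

Original: g = 0.7128, ΔT = 2.19/(1−0.7128) = 7.6253 K.
Without water-vapor: g' = 0.1158, ΔT' = 2.19/(1−0.1158) = 2.4768 K.
Change = 2.4768 − 7.6253 = -5.15 K.

-5.15 K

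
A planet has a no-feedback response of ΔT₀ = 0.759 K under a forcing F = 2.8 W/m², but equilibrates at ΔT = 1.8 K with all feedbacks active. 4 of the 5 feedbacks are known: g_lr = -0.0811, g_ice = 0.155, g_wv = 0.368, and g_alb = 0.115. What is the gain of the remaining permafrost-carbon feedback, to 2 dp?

Amplification A = ΔT/ΔT₀ = 1.8/0.759 = 2.372.
Total gain g = 1 − 1/A = 1 − 1/2.372 = 0.5784.
Known gains sum to -0.0811 + 0.155 + 0.368 + 0.115 = 0.5569.
g_pf = 0.5784 − 0.5569 = 0.02.

0.02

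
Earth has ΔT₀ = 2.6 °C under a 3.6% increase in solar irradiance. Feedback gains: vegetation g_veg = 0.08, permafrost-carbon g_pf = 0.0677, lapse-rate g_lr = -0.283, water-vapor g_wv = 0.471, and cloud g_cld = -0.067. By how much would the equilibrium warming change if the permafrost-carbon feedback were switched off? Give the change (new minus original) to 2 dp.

-0.30 °C

Original: g = 0.2687, ΔT = 2.6/(1−0.2687) = 3.5553 °C.
Without permafrost-carbon: g' = 0.201, ΔT' = 2.6/(1−0.201) = 3.2541 °C.
Change = 3.2541 − 3.5553 = -0.30 °C.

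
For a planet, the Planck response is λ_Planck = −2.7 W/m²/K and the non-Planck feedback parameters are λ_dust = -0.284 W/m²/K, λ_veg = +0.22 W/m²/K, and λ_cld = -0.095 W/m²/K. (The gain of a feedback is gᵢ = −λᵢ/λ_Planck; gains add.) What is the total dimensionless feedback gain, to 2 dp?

Convert to gains: g_dust = -0.284/2.7 = -0.1052; g_veg = 0.22/2.7 = 0.08148; g_cld = -0.095/2.7 = -0.03519.
Total gain g = -0.05891.

-0.06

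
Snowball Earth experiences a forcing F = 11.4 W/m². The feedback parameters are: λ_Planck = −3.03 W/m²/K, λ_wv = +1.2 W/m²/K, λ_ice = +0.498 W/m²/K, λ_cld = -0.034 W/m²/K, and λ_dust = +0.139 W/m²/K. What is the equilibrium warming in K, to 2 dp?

9.29 K

Net feedback parameter λ = (−3.03) + (+1.2) + (+0.498) + (-0.034) + (+0.139) = -1.227 W/m²/K.
ΔT = −F/λ = −11.4/(-1.227) = 9.29 K.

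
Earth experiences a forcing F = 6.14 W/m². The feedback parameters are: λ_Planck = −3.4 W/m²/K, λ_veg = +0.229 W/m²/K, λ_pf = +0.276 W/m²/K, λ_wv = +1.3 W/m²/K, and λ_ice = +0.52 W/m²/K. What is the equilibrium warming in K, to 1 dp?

Net feedback parameter λ = (−3.4) + (+0.229) + (+0.276) + (+1.3) + (+0.52) = -1.075 W/m²/K.
ΔT = −F/λ = −6.14/(-1.075) = 5.7 K.

5.7 K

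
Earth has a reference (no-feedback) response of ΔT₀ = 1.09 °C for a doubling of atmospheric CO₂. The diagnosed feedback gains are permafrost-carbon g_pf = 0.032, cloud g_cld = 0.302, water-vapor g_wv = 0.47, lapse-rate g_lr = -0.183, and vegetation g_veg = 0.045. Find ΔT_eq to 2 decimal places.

3.26 °C

Total gain g = 0.032 + 0.302 + 0.47 − 0.183 + 0.045 = 0.666.
Amplification A = 1/(1 − 0.666) = 2.994.
ΔT = 1.09 × 2.994 = 3.26 °C.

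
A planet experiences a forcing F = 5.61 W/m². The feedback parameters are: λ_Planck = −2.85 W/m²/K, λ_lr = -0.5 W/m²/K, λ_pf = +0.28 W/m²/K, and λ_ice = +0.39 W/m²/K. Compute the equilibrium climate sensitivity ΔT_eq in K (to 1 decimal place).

Net feedback parameter λ = (−2.85) + (-0.5) + (+0.28) + (+0.39) = -2.68 W/m²/K.
ΔT = −F/λ = −5.61/(-2.68) = 2.1 K.

2.1 K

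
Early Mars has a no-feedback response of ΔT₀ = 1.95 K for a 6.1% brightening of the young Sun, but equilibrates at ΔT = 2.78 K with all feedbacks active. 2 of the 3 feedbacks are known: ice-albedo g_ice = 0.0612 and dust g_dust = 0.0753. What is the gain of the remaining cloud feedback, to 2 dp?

Amplification A = ΔT/ΔT₀ = 2.78/1.95 = 1.426.
Total gain g = 1 − 1/A = 1 − 1/1.426 = 0.2987.
Known gains sum to 0.0612 + 0.0753 = 0.1365.
g_cld = 0.2987 − 0.1365 = 0.16.

0.16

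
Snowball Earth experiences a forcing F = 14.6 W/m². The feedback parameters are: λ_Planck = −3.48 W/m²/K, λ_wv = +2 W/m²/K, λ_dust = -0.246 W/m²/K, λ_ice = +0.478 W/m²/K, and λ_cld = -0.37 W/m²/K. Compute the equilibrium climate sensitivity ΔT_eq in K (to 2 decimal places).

Net feedback parameter λ = (−3.48) + (+2) + (-0.246) + (+0.478) + (-0.37) = -1.618 W/m²/K.
ΔT = −F/λ = −14.6/(-1.618) = 9.02 K.

9.02 K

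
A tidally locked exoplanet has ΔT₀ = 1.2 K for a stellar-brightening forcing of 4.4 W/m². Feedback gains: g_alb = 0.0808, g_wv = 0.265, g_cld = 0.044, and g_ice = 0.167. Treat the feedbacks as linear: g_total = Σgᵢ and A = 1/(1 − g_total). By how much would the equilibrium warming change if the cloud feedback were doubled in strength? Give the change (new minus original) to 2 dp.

0.30 K

Original: g = 0.5568, ΔT = 1.2/(1−0.5568) = 2.7076 K.
With doubled cloud: g' = 0.6008, ΔT' = 1.2/(1−0.6008) = 3.0060 K.
Change = 3.0060 − 2.7076 = 0.30 K.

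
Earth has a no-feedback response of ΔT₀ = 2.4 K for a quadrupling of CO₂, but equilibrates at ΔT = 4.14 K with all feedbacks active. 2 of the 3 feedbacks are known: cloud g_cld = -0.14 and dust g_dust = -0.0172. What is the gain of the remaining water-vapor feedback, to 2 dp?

Amplification A = ΔT/ΔT₀ = 4.14/2.4 = 1.725.
Total gain g = 1 − 1/A = 1 − 1/1.725 = 0.4203.
Known gains sum to -0.14 − 0.0172 = -0.1572.
g_wv = 0.4203 + 0.1572 = 0.58.

0.58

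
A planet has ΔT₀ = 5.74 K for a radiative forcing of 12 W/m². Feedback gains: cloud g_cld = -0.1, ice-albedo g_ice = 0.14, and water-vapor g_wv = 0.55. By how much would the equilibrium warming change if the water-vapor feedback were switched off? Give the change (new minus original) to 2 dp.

Original: g = 0.59, ΔT = 5.74/(1−0.59) = 14.0000 K.
Without water-vapor: g' = 0.04, ΔT' = 5.74/(1−0.04) = 5.9792 K.
Change = 5.9792 − 14.0000 = -8.02 K.

-8.02 K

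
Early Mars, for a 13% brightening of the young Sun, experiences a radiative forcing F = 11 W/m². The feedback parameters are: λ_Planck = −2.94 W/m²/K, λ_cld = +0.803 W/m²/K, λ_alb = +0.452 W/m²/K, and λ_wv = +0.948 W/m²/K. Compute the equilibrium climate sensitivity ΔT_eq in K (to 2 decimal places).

14.93 K

Net feedback parameter λ = (−2.94) + (+0.803) + (+0.452) + (+0.948) = -0.737 W/m²/K.
ΔT = −F/λ = −11/(-0.737) = 14.93 K.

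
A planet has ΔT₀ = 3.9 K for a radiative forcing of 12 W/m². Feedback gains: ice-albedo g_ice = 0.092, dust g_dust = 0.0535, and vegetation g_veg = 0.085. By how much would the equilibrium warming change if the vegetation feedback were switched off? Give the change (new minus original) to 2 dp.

Original: g = 0.2305, ΔT = 3.9/(1−0.2305) = 5.0682 K.
Without vegetation: g' = 0.1455, ΔT' = 3.9/(1−0.1455) = 4.5641 K.
Change = 4.5641 − 5.0682 = -0.50 K.

-0.50 K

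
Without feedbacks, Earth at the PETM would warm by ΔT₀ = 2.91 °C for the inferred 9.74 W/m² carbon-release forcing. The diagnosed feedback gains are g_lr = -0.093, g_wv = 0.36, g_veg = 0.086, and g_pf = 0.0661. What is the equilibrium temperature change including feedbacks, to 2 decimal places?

Total gain g = -0.093 + 0.36 + 0.086 + 0.0661 = 0.4191.
Amplification A = 1/(1 − 0.4191) = 1.721.
ΔT = 2.91 × 1.721 = 5.01 °C.

5.01 °C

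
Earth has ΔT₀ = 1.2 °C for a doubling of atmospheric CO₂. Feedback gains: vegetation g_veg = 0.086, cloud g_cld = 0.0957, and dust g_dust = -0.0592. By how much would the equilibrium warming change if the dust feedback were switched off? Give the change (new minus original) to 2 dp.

0.10 °C

Original: g = 0.1225, ΔT = 1.2/(1−0.1225) = 1.3675 °C.
Without dust: g' = 0.1817, ΔT' = 1.2/(1−0.1817) = 1.4665 °C.
Change = 1.4665 − 1.3675 = 0.10 °C.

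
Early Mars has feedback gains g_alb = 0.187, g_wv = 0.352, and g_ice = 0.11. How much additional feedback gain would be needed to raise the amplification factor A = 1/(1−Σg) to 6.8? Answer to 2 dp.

0.20

Current total gain = 0.649.
Target gain for A = 6.8: g* = 1 − 1/6.8 = 0.8529.
Additional gain needed = 0.8529 − 0.649 = 0.20.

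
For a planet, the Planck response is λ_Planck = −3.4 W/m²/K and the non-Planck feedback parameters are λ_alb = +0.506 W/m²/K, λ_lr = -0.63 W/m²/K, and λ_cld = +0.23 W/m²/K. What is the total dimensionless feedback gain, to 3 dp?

Convert to gains: g_alb = 0.506/3.4 = 0.1488; g_lr = -0.63/3.4 = -0.1853; g_cld = 0.23/3.4 = 0.06765.
Total gain g = 0.03115.

0.031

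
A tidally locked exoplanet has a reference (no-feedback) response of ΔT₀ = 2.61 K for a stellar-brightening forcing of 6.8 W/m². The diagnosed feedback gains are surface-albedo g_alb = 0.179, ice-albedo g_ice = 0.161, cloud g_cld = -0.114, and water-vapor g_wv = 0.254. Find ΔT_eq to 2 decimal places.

Total gain g = 0.179 + 0.161 − 0.114 + 0.254 = 0.48.
Amplification A = 1/(1 − 0.48) = 1.923.
ΔT = 2.61 × 1.923 = 5.02 K.

5.02 K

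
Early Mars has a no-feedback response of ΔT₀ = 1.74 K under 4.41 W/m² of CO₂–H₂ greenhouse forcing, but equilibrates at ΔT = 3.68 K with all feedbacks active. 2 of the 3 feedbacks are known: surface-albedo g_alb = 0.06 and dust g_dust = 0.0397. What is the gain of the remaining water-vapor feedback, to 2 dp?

Amplification A = ΔT/ΔT₀ = 3.68/1.74 = 2.115.
Total gain g = 1 − 1/A = 1 − 1/2.115 = 0.5272.
Known gains sum to 0.06 + 0.0397 = 0.0997.
g_wv = 0.5272 − 0.0997 = 0.43.

0.43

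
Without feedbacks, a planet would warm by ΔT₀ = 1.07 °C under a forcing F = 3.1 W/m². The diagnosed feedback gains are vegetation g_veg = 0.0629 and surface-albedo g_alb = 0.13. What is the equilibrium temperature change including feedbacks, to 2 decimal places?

1.33 °C

Total gain g = 0.0629 + 0.13 = 0.1929.
Amplification A = 1/(1 − 0.1929) = 1.239.
ΔT = 1.07 × 1.239 = 1.33 °C.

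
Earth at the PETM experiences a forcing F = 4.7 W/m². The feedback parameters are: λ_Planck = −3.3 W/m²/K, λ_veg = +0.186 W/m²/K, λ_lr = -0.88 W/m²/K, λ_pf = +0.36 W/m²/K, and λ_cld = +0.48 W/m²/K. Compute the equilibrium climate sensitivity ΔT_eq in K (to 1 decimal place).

Net feedback parameter λ = (−3.3) + (+0.186) + (-0.88) + (+0.36) + (+0.48) = -3.154 W/m²/K.
ΔT = −F/λ = −4.7/(-3.154) = 1.5 K.

1.5 K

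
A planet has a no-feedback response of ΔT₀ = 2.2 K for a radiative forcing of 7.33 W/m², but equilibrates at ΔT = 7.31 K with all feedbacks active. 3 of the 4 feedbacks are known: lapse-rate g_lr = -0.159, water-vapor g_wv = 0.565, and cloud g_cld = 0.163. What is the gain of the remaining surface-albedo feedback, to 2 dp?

Amplification A = ΔT/ΔT₀ = 7.31/2.2 = 3.323.
Total gain g = 1 − 1/A = 1 − 1/3.323 = 0.6991.
Known gains sum to -0.159 + 0.565 + 0.163 = 0.569.
g_alb = 0.6991 − 0.569 = 0.13.

0.13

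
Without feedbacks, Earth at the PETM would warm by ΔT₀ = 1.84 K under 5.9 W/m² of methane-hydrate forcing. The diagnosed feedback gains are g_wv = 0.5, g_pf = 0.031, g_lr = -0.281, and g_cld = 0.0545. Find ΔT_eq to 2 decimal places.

Total gain g = 0.5 + 0.031 − 0.281 + 0.0545 = 0.3045.
Amplification A = 1/(1 − 0.3045) = 1.438.
ΔT = 1.84 × 1.438 = 2.65 K.

2.65 K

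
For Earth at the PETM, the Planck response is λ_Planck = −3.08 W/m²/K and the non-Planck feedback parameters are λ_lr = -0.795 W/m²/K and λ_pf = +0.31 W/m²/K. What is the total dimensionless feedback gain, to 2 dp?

-0.16

Convert to gains: g_lr = -0.795/3.08 = -0.2581; g_pf = 0.31/3.08 = 0.1006.
Total gain g = -0.1575.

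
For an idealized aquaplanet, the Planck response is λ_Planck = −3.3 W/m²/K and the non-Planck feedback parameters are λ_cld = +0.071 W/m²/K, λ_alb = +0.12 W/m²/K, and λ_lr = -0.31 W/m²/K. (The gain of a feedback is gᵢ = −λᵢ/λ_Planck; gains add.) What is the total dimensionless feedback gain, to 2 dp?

Convert to gains: g_cld = 0.071/3.3 = 0.02152; g_alb = 0.12/3.3 = 0.03636; g_lr = -0.31/3.3 = -0.09394.
Total gain g = -0.03606.

-0.04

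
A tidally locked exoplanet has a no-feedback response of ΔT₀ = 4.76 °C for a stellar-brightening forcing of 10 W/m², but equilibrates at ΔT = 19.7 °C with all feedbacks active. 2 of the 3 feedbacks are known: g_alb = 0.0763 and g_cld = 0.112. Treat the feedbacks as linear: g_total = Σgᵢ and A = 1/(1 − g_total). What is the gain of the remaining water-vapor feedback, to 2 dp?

Amplification A = ΔT/ΔT₀ = 19.7/4.76 = 4.139.
Total gain g = 1 − 1/A = 1 − 1/4.139 = 0.7584.
Known gains sum to 0.0763 + 0.112 = 0.1883.
g_wv = 0.7584 − 0.1883 = 0.57.

0.57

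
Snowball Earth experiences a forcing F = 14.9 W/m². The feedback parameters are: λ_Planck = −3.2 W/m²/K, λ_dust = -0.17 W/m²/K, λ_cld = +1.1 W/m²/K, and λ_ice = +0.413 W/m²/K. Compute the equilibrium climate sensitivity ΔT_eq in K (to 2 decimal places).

8.02 K

Net feedback parameter λ = (−3.2) + (-0.17) + (+1.1) + (+0.413) = -1.857 W/m²/K.
ΔT = −F/λ = −14.9/(-1.857) = 8.02 K.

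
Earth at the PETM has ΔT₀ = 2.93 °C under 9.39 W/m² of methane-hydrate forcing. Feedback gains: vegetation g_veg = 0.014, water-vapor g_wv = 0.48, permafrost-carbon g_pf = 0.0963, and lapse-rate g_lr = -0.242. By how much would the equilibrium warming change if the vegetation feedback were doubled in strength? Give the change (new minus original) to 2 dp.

Original: g = 0.3483, ΔT = 2.93/(1−0.3483) = 4.4959 °C.
With doubled vegetation: g' = 0.3623, ΔT' = 2.93/(1−0.3623) = 4.5946 °C.
Change = 4.5946 − 4.4959 = 0.10 °C.

0.10 °C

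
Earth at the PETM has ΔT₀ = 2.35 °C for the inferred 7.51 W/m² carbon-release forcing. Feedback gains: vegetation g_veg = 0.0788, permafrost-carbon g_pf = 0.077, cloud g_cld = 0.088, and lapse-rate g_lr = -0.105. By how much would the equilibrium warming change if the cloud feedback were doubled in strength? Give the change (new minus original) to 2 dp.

0.31 °C

Original: g = 0.1388, ΔT = 2.35/(1−0.1388) = 2.7288 °C.
With doubled cloud: g' = 0.2268, ΔT' = 2.35/(1−0.2268) = 3.0393 °C.
Change = 3.0393 − 2.7288 = 0.31 °C.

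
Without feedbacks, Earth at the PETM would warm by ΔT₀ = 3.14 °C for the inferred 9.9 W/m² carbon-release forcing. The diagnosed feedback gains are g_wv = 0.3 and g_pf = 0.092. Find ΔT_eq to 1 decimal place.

Total gain g = 0.3 + 0.092 = 0.392.
Amplification A = 1/(1 − 0.392) = 1.645.
ΔT = 3.14 × 1.645 = 5.2 °C.

5.2 °C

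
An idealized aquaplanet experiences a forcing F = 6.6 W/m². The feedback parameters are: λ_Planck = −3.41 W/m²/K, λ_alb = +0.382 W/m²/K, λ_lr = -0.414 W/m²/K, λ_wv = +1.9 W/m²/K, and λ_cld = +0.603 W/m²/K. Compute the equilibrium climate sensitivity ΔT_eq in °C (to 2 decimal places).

7.03 °C

Net feedback parameter λ = (−3.41) + (+0.382) + (-0.414) + (+1.9) + (+0.603) = -0.939 W/m²/K.
ΔT = −F/λ = −6.6/(-0.939) = 7.03 °C.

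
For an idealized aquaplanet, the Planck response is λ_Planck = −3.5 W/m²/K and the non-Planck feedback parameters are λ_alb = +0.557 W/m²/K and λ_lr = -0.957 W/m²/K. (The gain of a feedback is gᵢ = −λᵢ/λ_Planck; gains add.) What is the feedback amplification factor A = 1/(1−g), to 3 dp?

0.897

Convert to gains: g_alb = 0.557/3.5 = 0.1591; g_lr = -0.957/3.5 = -0.2734.
Total gain g = -0.1143.
A = 1/(1 + 0.1143) = 0.897.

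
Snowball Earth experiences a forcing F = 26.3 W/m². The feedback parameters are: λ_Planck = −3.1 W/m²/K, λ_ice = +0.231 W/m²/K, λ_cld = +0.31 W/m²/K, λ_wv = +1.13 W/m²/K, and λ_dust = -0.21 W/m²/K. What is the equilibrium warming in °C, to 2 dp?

16.05 °C

Net feedback parameter λ = (−3.1) + (+0.231) + (+0.31) + (+1.13) + (-0.21) = -1.639 W/m²/K.
ΔT = −F/λ = −26.3/(-1.639) = 16.05 °C.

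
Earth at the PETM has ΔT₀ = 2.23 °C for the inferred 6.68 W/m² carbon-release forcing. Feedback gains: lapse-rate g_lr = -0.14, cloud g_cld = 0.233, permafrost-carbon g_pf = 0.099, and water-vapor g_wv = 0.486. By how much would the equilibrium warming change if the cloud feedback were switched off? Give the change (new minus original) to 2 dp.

-2.91 °C

Original: g = 0.678, ΔT = 2.23/(1−0.678) = 6.9255 °C.
Without cloud: g' = 0.445, ΔT' = 2.23/(1−0.445) = 4.0180 °C.
Change = 4.0180 − 6.9255 = -2.91 °C.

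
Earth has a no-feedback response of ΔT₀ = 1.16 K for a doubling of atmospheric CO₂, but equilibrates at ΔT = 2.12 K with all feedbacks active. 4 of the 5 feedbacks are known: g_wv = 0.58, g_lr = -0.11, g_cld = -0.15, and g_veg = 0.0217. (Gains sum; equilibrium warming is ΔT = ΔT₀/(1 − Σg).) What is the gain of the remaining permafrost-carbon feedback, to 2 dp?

Amplification A = ΔT/ΔT₀ = 2.12/1.16 = 1.828.
Total gain g = 1 − 1/A = 1 − 1/1.828 = 0.453.
Known gains sum to 0.58 − 0.11 − 0.15 + 0.0217 = 0.3417.
g_pf = 0.453 − 0.3417 = 0.11.

0.11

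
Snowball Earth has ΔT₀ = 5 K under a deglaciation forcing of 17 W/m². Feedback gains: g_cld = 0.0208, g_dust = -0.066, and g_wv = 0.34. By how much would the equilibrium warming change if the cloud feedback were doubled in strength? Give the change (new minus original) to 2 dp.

Original: g = 0.2948, ΔT = 5/(1−0.2948) = 7.0902 K.
With doubled cloud: g' = 0.3156, ΔT' = 5/(1−0.3156) = 7.3057 K.
Change = 7.3057 − 7.0902 = 0.22 K.

0.22 K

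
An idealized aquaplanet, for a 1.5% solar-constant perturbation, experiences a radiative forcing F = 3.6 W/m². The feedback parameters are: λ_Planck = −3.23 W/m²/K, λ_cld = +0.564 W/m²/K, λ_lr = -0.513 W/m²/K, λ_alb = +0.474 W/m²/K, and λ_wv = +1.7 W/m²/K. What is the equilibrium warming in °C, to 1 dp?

3.6 °C

Net feedback parameter λ = (−3.23) + (+0.564) + (-0.513) + (+0.474) + (+1.7) = -1.005 W/m²/K.
ΔT = −F/λ = −3.6/(-1.005) = 3.6 °C.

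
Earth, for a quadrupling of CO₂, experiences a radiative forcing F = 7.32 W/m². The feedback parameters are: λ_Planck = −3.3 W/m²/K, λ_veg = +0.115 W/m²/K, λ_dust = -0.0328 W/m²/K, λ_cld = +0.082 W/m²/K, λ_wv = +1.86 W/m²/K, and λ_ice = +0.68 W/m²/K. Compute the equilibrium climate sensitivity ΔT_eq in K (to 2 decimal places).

12.29 K

Net feedback parameter λ = (−3.3) + (+0.115) + (-0.0328) + (+0.082) + (+1.86) + (+0.68) = -0.5958 W/m²/K.
ΔT = −F/λ = −7.32/(-0.5958) = 12.29 K.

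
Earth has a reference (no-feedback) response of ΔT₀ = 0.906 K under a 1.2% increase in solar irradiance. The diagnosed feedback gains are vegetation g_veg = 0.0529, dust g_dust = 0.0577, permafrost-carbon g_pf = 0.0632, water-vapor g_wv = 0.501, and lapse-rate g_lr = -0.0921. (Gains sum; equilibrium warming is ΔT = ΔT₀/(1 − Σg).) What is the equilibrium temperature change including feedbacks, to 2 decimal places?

Total gain g = 0.0529 + 0.0577 + 0.0632 + 0.501 − 0.0921 = 0.5827.
Amplification A = 1/(1 − 0.5827) = 2.396.
ΔT = 0.906 × 2.396 = 2.17 K.

2.17 K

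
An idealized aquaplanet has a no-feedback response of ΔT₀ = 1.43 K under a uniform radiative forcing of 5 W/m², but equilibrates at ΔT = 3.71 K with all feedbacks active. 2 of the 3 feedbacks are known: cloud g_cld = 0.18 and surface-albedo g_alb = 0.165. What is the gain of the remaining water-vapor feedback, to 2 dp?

0.27

Amplification A = ΔT/ΔT₀ = 3.71/1.43 = 2.594.
Total gain g = 1 − 1/A = 1 − 1/2.594 = 0.6145.
Known gains sum to 0.18 + 0.165 = 0.345.
g_wv = 0.6145 − 0.345 = 0.27.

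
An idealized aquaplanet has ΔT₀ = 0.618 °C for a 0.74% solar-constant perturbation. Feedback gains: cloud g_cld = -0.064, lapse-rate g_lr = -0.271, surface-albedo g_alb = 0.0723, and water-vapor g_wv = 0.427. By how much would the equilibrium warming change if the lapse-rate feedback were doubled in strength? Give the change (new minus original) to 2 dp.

-0.18 °C

Original: g = 0.1643, ΔT = 0.618/(1−0.1643) = 0.7395 °C.
With doubled lapse-rate: g' = -0.1067, ΔT' = 0.618/(1+0.1067) = 0.5584 °C.
Change = 0.5584 − 0.7395 = -0.18 °C.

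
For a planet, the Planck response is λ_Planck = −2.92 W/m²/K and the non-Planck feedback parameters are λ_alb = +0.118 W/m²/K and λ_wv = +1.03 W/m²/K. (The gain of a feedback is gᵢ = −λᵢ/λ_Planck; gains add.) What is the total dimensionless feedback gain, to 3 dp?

0.393

Convert to gains: g_alb = 0.118/2.92 = 0.04041; g_wv = 1.03/2.92 = 0.3527.
Total gain g = 0.39311.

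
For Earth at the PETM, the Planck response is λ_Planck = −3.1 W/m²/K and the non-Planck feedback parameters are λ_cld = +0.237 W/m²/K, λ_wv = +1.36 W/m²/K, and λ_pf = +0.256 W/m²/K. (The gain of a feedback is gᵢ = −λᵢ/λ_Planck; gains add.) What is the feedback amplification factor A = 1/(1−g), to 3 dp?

2.486

Convert to gains: g_cld = 0.237/3.1 = 0.07645; g_wv = 1.36/3.1 = 0.4387; g_pf = 0.256/3.1 = 0.08258.
Total gain g = 0.59773.
A = 1/(1 − 0.59773) = 2.486.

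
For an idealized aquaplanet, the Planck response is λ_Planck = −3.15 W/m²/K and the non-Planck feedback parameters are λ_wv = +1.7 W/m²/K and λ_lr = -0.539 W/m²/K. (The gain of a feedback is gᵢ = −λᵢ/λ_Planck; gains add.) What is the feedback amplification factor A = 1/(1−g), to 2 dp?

1.58

Convert to gains: g_wv = 1.7/3.15 = 0.5397; g_lr = -0.539/3.15 = -0.1711.
Total gain g = 0.3686.
A = 1/(1 − 0.3686) = 1.58.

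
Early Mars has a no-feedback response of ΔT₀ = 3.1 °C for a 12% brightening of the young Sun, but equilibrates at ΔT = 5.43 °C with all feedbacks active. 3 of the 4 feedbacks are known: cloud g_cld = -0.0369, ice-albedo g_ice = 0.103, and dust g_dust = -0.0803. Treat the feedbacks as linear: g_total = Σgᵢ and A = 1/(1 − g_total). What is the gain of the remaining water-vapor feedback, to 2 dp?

Amplification A = ΔT/ΔT₀ = 5.43/3.1 = 1.752.
Total gain g = 1 − 1/A = 1 − 1/1.752 = 0.4292.
Known gains sum to -0.0369 + 0.103 − 0.0803 = -0.0142.
g_wv = 0.4292 + 0.0142 = 0.44.

0.44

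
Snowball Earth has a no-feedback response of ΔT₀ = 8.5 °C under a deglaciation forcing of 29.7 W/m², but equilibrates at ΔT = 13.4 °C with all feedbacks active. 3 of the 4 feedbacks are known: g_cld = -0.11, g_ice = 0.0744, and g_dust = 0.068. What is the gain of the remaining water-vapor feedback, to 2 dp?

0.33

Amplification A = ΔT/ΔT₀ = 13.4/8.5 = 1.576.
Total gain g = 1 − 1/A = 1 − 1/1.576 = 0.3655.
Known gains sum to -0.11 + 0.0744 + 0.068 = 0.0324.
g_wv = 0.3655 − 0.0324 = 0.33.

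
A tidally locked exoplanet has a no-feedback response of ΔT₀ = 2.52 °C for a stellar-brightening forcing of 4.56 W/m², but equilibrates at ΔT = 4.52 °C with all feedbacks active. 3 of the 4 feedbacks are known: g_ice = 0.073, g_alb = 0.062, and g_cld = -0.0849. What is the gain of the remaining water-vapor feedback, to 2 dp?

Amplification A = ΔT/ΔT₀ = 4.52/2.52 = 1.794.
Total gain g = 1 − 1/A = 1 − 1/1.794 = 0.4426.
Known gains sum to 0.073 + 0.062 − 0.0849 = 0.0501.
g_wv = 0.4426 − 0.0501 = 0.39.

0.39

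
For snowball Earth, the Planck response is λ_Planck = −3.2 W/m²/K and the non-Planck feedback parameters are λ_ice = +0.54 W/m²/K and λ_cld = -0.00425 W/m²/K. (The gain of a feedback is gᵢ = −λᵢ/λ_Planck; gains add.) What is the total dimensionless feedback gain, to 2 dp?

0.17

Convert to gains: g_ice = 0.54/3.2 = 0.1688; g_cld = -0.00425/3.2 = -0.001328.
Total gain g = 0.167472.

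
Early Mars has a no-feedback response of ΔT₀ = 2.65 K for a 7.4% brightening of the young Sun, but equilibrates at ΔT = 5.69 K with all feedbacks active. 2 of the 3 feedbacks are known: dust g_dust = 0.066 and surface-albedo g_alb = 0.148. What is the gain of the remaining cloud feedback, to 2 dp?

0.32

Amplification A = ΔT/ΔT₀ = 5.69/2.65 = 2.147.
Total gain g = 1 − 1/A = 1 − 1/2.147 = 0.5342.
Known gains sum to 0.066 + 0.148 = 0.214.
g_cld = 0.5342 − 0.214 = 0.32.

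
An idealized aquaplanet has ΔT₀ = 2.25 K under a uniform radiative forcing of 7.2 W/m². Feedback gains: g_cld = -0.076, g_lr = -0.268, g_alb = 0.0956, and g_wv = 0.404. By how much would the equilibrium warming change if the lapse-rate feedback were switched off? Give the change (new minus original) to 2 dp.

1.24 K

Original: g = 0.1556, ΔT = 2.25/(1−0.1556) = 2.6646 K.
Without lapse-rate: g' = 0.4236, ΔT' = 2.25/(1−0.4236) = 3.9035 K.
Change = 3.9035 − 2.6646 = 1.24 K.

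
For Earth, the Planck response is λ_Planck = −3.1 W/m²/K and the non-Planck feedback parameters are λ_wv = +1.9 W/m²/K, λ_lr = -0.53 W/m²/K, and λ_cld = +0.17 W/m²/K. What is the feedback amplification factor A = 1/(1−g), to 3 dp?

Convert to gains: g_wv = 1.9/3.1 = 0.6129; g_lr = -0.53/3.1 = -0.171; g_cld = 0.17/3.1 = 0.05484.
Total gain g = 0.49674.
A = 1/(1 − 0.49674) = 1.987.

1.987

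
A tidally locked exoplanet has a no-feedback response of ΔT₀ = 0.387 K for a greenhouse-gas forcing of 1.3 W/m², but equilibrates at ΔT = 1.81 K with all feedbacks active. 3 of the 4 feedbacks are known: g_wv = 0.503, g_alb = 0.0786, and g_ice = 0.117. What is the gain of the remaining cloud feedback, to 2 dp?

Amplification A = ΔT/ΔT₀ = 1.81/0.387 = 4.677.
Total gain g = 1 − 1/A = 1 − 1/4.677 = 0.7862.
Known gains sum to 0.503 + 0.0786 + 0.117 = 0.6986.
g_cld = 0.7862 − 0.6986 = 0.09.

0.09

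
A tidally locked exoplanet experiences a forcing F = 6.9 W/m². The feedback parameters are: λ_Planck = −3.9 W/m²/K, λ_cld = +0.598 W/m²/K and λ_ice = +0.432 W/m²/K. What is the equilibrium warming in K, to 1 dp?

2.4 K

Net feedback parameter λ = (−3.9) + (+0.598) + (+0.432) = -2.87 W/m²/K.
ΔT = −F/λ = −6.9/(-2.87) = 2.4 K.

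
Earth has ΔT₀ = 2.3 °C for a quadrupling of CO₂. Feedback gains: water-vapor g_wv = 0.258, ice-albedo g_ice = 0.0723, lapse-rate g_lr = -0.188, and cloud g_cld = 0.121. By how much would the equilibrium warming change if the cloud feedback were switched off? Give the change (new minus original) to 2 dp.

-0.44 °C

Original: g = 0.2633, ΔT = 2.3/(1−0.2633) = 3.1220 °C.
Without cloud: g' = 0.1423, ΔT' = 2.3/(1−0.1423) = 2.6816 °C.
Change = 2.6816 − 3.1220 = -0.44 °C.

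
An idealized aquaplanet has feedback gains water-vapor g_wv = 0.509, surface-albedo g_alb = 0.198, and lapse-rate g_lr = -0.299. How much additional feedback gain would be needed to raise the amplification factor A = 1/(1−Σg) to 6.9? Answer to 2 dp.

0.45

Current total gain = 0.408.
Target gain for A = 6.9: g* = 1 − 1/6.9 = 0.8551.
Additional gain needed = 0.8551 − 0.408 = 0.45.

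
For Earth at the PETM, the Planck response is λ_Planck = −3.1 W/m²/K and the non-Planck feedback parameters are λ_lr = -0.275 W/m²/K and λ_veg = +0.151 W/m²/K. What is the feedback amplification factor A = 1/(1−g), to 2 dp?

Convert to gains: g_lr = -0.275/3.1 = -0.08871; g_veg = 0.151/3.1 = 0.04871.
Total gain g = -0.04.
A = 1/(1 + 0.04) = 0.96.

0.96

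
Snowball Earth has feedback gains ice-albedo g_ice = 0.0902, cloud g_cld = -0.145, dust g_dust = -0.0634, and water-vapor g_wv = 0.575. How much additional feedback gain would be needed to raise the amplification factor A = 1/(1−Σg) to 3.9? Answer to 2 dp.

Current total gain = 0.4568.
Target gain for A = 3.9: g* = 1 − 1/3.9 = 0.7436.
Additional gain needed = 0.7436 − 0.4568 = 0.29.

0.29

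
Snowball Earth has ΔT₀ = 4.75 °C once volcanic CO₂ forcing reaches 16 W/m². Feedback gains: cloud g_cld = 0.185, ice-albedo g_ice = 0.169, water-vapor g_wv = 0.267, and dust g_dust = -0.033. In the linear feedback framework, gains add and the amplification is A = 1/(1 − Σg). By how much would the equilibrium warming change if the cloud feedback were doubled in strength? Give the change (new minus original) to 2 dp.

Original: g = 0.588, ΔT = 4.75/(1−0.588) = 11.5291 °C.
With doubled cloud: g' = 0.773, ΔT' = 4.75/(1−0.773) = 20.9251 °C.
Change = 20.9251 − 11.5291 = 9.40 °C.

9.40 °C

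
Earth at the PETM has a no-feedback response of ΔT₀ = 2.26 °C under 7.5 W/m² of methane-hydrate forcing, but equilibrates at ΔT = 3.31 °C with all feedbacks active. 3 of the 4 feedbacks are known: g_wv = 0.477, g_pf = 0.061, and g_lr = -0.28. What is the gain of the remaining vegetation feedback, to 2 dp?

0.06

Amplification A = ΔT/ΔT₀ = 3.31/2.26 = 1.465.
Total gain g = 1 − 1/A = 1 − 1/1.465 = 0.3174.
Known gains sum to 0.477 + 0.061 − 0.28 = 0.258.
g_veg = 0.3174 − 0.258 = 0.06.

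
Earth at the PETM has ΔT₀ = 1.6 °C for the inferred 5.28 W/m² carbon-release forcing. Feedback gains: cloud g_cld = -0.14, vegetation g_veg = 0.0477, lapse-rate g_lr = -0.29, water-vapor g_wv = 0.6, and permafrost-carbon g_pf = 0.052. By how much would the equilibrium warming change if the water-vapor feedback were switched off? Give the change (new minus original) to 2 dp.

Original: g = 0.2697, ΔT = 1.6/(1−0.2697) = 2.1909 °C.
Without water-vapor: g' = -0.3303, ΔT' = 1.6/(1+0.3303) = 1.2027 °C.
Change = 1.2027 − 2.1909 = -0.99 °C.

-0.99 °C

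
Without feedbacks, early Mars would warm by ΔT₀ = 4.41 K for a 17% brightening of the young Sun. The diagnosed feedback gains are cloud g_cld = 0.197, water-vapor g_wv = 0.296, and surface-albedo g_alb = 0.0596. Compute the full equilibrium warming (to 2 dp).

Total gain g = 0.197 + 0.296 + 0.0596 = 0.5526.
Amplification A = 1/(1 − 0.5526) = 2.235.
ΔT = 4.41 × 2.235 = 9.86 K.

9.86 K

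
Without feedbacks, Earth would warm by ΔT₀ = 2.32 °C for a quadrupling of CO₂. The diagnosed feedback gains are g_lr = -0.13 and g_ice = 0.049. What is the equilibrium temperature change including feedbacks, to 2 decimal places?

2.15 °C

Total gain g = -0.13 + 0.049 = -0.081.
Amplification A = 1/(1 + 0.081) = 0.9251.
ΔT = 2.32 × 0.9251 = 2.15 °C.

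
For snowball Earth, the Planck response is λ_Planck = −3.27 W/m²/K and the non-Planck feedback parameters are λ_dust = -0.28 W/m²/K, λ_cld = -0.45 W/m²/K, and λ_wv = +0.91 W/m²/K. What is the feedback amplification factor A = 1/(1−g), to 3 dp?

1.058

Convert to gains: g_dust = -0.28/3.27 = -0.08563; g_cld = -0.45/3.27 = -0.1376; g_wv = 0.91/3.27 = 0.2783.
Total gain g = 0.05507.
A = 1/(1 − 0.05507) = 1.058.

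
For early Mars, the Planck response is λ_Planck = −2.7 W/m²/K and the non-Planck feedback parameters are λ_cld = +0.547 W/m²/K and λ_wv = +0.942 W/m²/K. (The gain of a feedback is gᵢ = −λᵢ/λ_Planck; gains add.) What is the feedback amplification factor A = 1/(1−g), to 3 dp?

2.230

Convert to gains: g_cld = 0.547/2.7 = 0.2026; g_wv = 0.942/2.7 = 0.3489.
Total gain g = 0.5515.
A = 1/(1 − 0.5515) = 2.230.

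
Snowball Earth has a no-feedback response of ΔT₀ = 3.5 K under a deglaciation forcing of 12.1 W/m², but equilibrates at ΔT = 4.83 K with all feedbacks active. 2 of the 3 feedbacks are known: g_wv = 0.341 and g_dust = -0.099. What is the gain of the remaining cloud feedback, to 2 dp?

0.03

Amplification A = ΔT/ΔT₀ = 4.83/3.5 = 1.38.
Total gain g = 1 − 1/A = 1 − 1/1.38 = 0.2754.
Known gains sum to 0.341 − 0.099 = 0.242.
g_cld = 0.2754 − 0.242 = 0.03.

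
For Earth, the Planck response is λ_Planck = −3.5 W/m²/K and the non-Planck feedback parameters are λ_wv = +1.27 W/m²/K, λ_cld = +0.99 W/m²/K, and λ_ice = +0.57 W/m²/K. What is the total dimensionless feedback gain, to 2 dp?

Convert to gains: g_wv = 1.27/3.5 = 0.3629; g_cld = 0.99/3.5 = 0.2829; g_ice = 0.57/3.5 = 0.1629.
Total gain g = 0.8087.

0.81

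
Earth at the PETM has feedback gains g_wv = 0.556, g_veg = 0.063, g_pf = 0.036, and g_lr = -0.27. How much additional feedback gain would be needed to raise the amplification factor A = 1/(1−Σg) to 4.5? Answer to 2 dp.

0.39

Current total gain = 0.385.
Target gain for A = 4.5: g* = 1 − 1/4.5 = 0.7778.
Additional gain needed = 0.7778 − 0.385 = 0.39.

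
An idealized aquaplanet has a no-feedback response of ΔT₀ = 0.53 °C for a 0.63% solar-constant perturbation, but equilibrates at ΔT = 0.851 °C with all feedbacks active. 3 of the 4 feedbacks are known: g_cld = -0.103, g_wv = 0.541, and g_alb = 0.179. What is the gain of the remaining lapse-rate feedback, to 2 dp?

-0.24

Amplification A = ΔT/ΔT₀ = 0.851/0.53 = 1.606.
Total gain g = 1 − 1/A = 1 − 1/1.606 = 0.3773.
Known gains sum to -0.103 + 0.541 + 0.179 = 0.617.
g_lr = 0.3773 − 0.617 = -0.24.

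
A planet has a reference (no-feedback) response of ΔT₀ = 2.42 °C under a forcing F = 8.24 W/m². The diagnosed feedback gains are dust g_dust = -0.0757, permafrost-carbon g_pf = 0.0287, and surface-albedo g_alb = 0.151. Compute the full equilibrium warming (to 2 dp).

2.70 °C

Total gain g = -0.0757 + 0.0287 + 0.151 = 0.104.
Amplification A = 1/(1 − 0.104) = 1.116.
ΔT = 2.42 × 1.116 = 2.70 °C.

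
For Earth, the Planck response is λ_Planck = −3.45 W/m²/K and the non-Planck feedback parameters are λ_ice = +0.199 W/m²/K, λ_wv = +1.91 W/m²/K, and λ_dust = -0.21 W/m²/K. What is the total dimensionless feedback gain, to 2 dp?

0.55

Convert to gains: g_ice = 0.199/3.45 = 0.05768; g_wv = 1.91/3.45 = 0.5536; g_dust = -0.21/3.45 = -0.06087.
Total gain g = 0.55041.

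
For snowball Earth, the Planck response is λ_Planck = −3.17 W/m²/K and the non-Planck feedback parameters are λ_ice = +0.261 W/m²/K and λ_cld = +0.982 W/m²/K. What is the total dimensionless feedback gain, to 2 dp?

Convert to gains: g_ice = 0.261/3.17 = 0.08233; g_cld = 0.982/3.17 = 0.3098.
Total gain g = 0.39213.

0.39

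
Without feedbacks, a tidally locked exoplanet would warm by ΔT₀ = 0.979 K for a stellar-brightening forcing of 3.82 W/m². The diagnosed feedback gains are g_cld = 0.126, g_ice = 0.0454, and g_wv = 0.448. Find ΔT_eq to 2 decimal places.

2.57 K

Total gain g = 0.126 + 0.0454 + 0.448 = 0.6194.
Amplification A = 1/(1 − 0.6194) = 2.627.
ΔT = 0.979 × 2.627 = 2.57 K.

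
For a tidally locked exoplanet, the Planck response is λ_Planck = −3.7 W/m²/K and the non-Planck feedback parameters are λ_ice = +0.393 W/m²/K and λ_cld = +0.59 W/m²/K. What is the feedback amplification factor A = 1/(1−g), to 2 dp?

Convert to gains: g_ice = 0.393/3.7 = 0.1062; g_cld = 0.59/3.7 = 0.1595.
Total gain g = 0.2657.
A = 1/(1 − 0.2657) = 1.36.

1.36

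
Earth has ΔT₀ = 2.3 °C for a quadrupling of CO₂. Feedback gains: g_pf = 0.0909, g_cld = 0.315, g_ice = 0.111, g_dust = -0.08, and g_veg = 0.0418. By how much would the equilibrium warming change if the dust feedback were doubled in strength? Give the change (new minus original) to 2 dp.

Original: g = 0.4787, ΔT = 2.3/(1−0.4787) = 4.4120 °C.
With doubled dust: g' = 0.3987, ΔT' = 2.3/(1−0.3987) = 3.8250 °C.
Change = 3.8250 − 4.4120 = -0.59 °C.

-0.59 °C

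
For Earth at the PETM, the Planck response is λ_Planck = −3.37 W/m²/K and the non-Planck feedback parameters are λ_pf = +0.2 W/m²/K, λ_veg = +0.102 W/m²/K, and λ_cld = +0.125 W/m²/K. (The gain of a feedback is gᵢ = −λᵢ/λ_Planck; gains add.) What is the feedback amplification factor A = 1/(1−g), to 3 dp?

1.145

Convert to gains: g_pf = 0.2/3.37 = 0.05935; g_veg = 0.102/3.37 = 0.03027; g_cld = 0.125/3.37 = 0.03709.
Total gain g = 0.12671.
A = 1/(1 − 0.12671) = 1.145.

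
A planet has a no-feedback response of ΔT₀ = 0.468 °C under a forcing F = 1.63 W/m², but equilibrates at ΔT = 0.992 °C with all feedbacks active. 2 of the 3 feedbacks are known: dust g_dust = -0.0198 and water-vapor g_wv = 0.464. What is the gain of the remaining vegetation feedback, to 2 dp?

0.08

Amplification A = ΔT/ΔT₀ = 0.992/0.468 = 2.12.
Total gain g = 1 − 1/A = 1 − 1/2.12 = 0.5283.
Known gains sum to -0.0198 + 0.464 = 0.4442.
g_veg = 0.5283 − 0.4442 = 0.08.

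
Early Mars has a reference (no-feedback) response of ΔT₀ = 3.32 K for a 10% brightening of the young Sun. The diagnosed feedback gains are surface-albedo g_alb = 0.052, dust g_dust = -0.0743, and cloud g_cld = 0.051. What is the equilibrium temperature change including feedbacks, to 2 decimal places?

3.42 K

Total gain g = 0.052 − 0.0743 + 0.051 = 0.0287.
Amplification A = 1/(1 − 0.0287) = 1.03.
ΔT = 3.32 × 1.03 = 3.42 K.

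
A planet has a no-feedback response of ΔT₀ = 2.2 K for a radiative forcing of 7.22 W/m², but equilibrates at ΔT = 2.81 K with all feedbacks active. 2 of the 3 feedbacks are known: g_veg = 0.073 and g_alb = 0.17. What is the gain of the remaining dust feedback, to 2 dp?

Amplification A = ΔT/ΔT₀ = 2.81/2.2 = 1.277.
Total gain g = 1 − 1/A = 1 − 1/1.277 = 0.2169.
Known gains sum to 0.073 + 0.17 = 0.243.
g_dust = 0.2169 − 0.243 = -0.03.

-0.03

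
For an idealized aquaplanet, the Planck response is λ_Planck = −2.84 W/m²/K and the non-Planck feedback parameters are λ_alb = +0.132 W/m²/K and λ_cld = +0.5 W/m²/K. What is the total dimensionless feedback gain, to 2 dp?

0.22

Convert to gains: g_alb = 0.132/2.84 = 0.04648; g_cld = 0.5/2.84 = 0.1761.
Total gain g = 0.22258.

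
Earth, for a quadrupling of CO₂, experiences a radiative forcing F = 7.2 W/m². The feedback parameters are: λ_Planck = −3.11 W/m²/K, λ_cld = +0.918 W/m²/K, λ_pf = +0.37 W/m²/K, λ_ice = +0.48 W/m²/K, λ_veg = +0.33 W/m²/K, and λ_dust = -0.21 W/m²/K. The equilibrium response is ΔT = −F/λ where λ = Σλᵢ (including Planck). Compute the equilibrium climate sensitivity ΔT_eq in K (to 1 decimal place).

5.9 K

Net feedback parameter λ = (−3.11) + (+0.918) + (+0.37) + (+0.48) + (+0.33) + (-0.21) = -1.222 W/m²/K.
ΔT = −F/λ = −7.2/(-1.222) = 5.9 K.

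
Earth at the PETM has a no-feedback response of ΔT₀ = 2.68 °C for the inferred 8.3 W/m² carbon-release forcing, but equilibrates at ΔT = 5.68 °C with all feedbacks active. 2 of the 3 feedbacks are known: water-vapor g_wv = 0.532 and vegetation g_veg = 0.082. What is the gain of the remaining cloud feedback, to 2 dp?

-0.09

Amplification A = ΔT/ΔT₀ = 5.68/2.68 = 2.119.
Total gain g = 1 − 1/A = 1 − 1/2.119 = 0.5281.
Known gains sum to 0.532 + 0.082 = 0.614.
g_cld = 0.5281 − 0.614 = -0.09.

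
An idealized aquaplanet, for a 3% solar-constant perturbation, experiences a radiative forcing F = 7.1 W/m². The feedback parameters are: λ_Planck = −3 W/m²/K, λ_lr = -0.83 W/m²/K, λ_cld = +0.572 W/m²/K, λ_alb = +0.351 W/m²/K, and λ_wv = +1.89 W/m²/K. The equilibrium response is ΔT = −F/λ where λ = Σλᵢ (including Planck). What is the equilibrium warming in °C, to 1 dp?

7.0 °C

Net feedback parameter λ = (−3) + (-0.83) + (+0.572) + (+0.351) + (+1.89) = -1.017 W/m²/K.
ΔT = −F/λ = −7.1/(-1.017) = 7.0 °C.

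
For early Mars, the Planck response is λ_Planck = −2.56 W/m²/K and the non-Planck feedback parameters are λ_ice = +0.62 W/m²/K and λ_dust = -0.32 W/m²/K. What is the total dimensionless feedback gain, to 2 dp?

Convert to gains: g_ice = 0.62/2.56 = 0.2422; g_dust = -0.32/2.56 = -0.125.
Total gain g = 0.1172.

0.12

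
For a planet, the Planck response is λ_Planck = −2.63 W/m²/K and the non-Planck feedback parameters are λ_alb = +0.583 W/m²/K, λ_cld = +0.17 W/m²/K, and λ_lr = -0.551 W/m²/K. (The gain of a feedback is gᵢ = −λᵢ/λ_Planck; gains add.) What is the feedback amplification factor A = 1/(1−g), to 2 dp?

1.08

Convert to gains: g_alb = 0.583/2.63 = 0.2217; g_cld = 0.17/2.63 = 0.06464; g_lr = -0.551/2.63 = -0.2095.
Total gain g = 0.07684.
A = 1/(1 − 0.07684) = 1.08.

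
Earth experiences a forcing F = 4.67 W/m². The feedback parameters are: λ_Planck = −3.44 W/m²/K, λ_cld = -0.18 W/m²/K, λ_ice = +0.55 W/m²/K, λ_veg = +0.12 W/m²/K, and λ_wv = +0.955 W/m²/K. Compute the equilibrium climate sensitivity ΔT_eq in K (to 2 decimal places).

Net feedback parameter λ = (−3.44) + (-0.18) + (+0.55) + (+0.12) + (+0.955) = -1.995 W/m²/K.
ΔT = −F/λ = −4.67/(-1.995) = 2.34 K.

2.34 K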